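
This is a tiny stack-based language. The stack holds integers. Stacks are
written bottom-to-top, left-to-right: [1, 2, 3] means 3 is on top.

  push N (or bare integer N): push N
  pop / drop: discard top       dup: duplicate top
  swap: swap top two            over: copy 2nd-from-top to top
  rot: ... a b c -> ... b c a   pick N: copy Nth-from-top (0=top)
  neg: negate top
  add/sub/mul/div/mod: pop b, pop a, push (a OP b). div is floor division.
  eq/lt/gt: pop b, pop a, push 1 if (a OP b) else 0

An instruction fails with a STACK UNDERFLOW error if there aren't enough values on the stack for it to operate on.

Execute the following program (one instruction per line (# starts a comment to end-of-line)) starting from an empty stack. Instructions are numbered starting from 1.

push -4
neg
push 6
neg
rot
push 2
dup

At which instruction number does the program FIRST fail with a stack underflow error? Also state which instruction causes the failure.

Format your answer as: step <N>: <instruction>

Answer: step 5: rot

Derivation:
Step 1 ('push -4'): stack = [-4], depth = 1
Step 2 ('neg'): stack = [4], depth = 1
Step 3 ('push 6'): stack = [4, 6], depth = 2
Step 4 ('neg'): stack = [4, -6], depth = 2
Step 5 ('rot'): needs 3 value(s) but depth is 2 — STACK UNDERFLOW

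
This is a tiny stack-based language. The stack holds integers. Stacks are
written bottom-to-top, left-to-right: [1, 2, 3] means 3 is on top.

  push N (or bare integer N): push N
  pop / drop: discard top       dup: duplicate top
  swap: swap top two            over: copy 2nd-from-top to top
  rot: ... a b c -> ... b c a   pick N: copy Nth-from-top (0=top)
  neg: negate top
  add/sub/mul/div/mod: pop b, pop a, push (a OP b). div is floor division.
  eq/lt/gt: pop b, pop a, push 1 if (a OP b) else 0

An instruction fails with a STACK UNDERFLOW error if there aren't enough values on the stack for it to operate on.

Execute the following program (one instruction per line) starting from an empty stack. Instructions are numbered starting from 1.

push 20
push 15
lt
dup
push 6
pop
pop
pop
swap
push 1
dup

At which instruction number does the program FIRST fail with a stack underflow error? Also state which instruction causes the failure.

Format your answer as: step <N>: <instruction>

Step 1 ('push 20'): stack = [20], depth = 1
Step 2 ('push 15'): stack = [20, 15], depth = 2
Step 3 ('lt'): stack = [0], depth = 1
Step 4 ('dup'): stack = [0, 0], depth = 2
Step 5 ('push 6'): stack = [0, 0, 6], depth = 3
Step 6 ('pop'): stack = [0, 0], depth = 2
Step 7 ('pop'): stack = [0], depth = 1
Step 8 ('pop'): stack = [], depth = 0
Step 9 ('swap'): needs 2 value(s) but depth is 0 — STACK UNDERFLOW

Answer: step 9: swap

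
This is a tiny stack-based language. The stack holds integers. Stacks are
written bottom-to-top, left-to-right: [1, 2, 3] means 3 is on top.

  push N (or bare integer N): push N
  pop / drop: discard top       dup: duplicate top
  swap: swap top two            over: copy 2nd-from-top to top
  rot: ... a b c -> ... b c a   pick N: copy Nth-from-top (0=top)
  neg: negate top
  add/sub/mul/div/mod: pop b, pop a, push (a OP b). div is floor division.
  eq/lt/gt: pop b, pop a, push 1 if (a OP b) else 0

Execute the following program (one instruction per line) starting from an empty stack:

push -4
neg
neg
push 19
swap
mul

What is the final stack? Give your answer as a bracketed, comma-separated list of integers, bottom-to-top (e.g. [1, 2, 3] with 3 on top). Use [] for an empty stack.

Answer: [-76]

Derivation:
After 'push -4': [-4]
After 'neg': [4]
After 'neg': [-4]
After 'push 19': [-4, 19]
After 'swap': [19, -4]
After 'mul': [-76]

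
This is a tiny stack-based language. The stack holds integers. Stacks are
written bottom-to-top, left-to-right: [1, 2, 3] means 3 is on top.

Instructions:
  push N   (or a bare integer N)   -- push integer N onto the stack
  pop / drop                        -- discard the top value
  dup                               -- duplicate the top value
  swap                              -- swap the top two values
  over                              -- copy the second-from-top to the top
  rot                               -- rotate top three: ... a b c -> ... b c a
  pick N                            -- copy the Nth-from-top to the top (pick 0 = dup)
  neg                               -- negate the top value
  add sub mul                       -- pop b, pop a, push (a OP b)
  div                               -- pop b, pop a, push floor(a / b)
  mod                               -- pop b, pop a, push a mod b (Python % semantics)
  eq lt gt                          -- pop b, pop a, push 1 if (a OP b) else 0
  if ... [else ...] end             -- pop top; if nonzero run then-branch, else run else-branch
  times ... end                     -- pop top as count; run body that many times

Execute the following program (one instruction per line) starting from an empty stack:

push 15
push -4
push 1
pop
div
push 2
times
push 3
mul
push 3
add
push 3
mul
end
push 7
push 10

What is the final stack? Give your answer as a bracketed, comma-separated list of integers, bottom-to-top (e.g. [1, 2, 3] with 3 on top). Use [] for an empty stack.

Answer: [-234, 7, 10]

Derivation:
After 'push 15': [15]
After 'push -4': [15, -4]
After 'push 1': [15, -4, 1]
After 'pop': [15, -4]
After 'div': [-4]
After 'push 2': [-4, 2]
After 'times': [-4]
After 'push 3': [-4, 3]
After 'mul': [-12]
After 'push 3': [-12, 3]
After 'add': [-9]
After 'push 3': [-9, 3]
After 'mul': [-27]
After 'push 3': [-27, 3]
After 'mul': [-81]
After 'push 3': [-81, 3]
After 'add': [-78]
After 'push 3': [-78, 3]
After 'mul': [-234]
After 'push 7': [-234, 7]
After 'push 10': [-234, 7, 10]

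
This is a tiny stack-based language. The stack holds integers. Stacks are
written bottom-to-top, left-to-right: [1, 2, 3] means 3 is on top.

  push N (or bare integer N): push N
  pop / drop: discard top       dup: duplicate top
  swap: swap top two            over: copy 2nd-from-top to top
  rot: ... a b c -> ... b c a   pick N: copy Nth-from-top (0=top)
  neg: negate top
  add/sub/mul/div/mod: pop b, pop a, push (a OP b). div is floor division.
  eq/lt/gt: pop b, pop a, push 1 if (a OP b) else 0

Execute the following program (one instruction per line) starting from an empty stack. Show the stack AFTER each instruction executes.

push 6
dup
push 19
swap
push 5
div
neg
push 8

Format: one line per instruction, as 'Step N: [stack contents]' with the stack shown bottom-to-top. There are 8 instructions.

Step 1: [6]
Step 2: [6, 6]
Step 3: [6, 6, 19]
Step 4: [6, 19, 6]
Step 5: [6, 19, 6, 5]
Step 6: [6, 19, 1]
Step 7: [6, 19, -1]
Step 8: [6, 19, -1, 8]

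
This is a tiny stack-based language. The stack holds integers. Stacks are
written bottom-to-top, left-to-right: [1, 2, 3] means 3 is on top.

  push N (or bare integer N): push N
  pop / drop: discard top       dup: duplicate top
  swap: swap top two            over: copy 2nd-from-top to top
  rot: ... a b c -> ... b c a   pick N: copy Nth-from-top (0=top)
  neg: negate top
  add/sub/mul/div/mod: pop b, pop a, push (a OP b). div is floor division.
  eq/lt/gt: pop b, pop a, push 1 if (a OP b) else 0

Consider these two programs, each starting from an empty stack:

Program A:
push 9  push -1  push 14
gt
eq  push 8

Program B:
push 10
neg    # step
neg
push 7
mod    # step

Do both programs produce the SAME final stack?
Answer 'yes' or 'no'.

Program A trace:
  After 'push 9': [9]
  After 'push -1': [9, -1]
  After 'push 14': [9, -1, 14]
  After 'gt': [9, 0]
  After 'eq': [0]
  After 'push 8': [0, 8]
Program A final stack: [0, 8]

Program B trace:
  After 'push 10': [10]
  After 'neg': [-10]
  After 'neg': [10]
  After 'push 7': [10, 7]
  After 'mod': [3]
Program B final stack: [3]
Same: no

Answer: no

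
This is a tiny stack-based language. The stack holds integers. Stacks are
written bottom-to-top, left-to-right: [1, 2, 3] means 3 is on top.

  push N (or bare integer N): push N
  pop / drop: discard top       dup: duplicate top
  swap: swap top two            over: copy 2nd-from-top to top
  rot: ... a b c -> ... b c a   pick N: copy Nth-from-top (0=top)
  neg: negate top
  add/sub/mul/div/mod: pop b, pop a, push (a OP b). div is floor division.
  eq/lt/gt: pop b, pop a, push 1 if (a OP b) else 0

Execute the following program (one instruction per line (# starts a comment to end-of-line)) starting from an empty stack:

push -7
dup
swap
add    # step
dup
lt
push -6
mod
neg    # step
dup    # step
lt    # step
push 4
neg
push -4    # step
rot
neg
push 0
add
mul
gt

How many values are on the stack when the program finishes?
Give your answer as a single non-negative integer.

Answer: 1

Derivation:
After 'push -7': stack = [-7] (depth 1)
After 'dup': stack = [-7, -7] (depth 2)
After 'swap': stack = [-7, -7] (depth 2)
After 'add': stack = [-14] (depth 1)
After 'dup': stack = [-14, -14] (depth 2)
After 'lt': stack = [0] (depth 1)
After 'push -6': stack = [0, -6] (depth 2)
After 'mod': stack = [0] (depth 1)
After 'neg': stack = [0] (depth 1)
After 'dup': stack = [0, 0] (depth 2)
After 'lt': stack = [0] (depth 1)
After 'push 4': stack = [0, 4] (depth 2)
After 'neg': stack = [0, -4] (depth 2)
After 'push -4': stack = [0, -4, -4] (depth 3)
After 'rot': stack = [-4, -4, 0] (depth 3)
After 'neg': stack = [-4, -4, 0] (depth 3)
After 'push 0': stack = [-4, -4, 0, 0] (depth 4)
After 'add': stack = [-4, -4, 0] (depth 3)
After 'mul': stack = [-4, 0] (depth 2)
After 'gt': stack = [0] (depth 1)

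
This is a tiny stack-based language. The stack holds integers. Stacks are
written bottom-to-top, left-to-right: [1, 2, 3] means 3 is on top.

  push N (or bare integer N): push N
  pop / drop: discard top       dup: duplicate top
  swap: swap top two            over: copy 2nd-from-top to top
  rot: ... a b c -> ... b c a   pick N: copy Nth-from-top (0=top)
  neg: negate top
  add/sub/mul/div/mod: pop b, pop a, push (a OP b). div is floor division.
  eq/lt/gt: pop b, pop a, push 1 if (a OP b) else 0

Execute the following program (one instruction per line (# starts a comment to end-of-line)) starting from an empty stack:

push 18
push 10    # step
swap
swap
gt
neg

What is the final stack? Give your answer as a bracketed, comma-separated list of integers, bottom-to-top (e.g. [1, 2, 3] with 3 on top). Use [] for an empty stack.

Answer: [-1]

Derivation:
After 'push 18': [18]
After 'push 10': [18, 10]
After 'swap': [10, 18]
After 'swap': [18, 10]
After 'gt': [1]
After 'neg': [-1]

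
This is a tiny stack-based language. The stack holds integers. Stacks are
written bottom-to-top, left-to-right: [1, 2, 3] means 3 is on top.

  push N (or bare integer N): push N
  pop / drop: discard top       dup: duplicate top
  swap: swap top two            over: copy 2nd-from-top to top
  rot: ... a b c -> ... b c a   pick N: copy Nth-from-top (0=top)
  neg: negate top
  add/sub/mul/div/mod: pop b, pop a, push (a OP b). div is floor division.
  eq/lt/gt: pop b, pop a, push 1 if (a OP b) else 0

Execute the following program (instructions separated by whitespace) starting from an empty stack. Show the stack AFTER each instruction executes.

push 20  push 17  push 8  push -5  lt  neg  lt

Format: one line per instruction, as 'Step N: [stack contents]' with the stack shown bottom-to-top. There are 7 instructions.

Step 1: [20]
Step 2: [20, 17]
Step 3: [20, 17, 8]
Step 4: [20, 17, 8, -5]
Step 5: [20, 17, 0]
Step 6: [20, 17, 0]
Step 7: [20, 0]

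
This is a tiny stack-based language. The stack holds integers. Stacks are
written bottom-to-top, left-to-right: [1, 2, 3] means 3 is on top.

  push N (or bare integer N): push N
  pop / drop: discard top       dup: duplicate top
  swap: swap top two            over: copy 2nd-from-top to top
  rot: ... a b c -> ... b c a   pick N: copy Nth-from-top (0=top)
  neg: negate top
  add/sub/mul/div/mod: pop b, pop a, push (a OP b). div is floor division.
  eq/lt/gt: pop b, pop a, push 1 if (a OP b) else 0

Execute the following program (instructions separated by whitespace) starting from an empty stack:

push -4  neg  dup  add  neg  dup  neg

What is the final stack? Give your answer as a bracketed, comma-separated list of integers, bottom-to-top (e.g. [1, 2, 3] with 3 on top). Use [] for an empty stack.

Answer: [-8, 8]

Derivation:
After 'push -4': [-4]
After 'neg': [4]
After 'dup': [4, 4]
After 'add': [8]
After 'neg': [-8]
After 'dup': [-8, -8]
After 'neg': [-8, 8]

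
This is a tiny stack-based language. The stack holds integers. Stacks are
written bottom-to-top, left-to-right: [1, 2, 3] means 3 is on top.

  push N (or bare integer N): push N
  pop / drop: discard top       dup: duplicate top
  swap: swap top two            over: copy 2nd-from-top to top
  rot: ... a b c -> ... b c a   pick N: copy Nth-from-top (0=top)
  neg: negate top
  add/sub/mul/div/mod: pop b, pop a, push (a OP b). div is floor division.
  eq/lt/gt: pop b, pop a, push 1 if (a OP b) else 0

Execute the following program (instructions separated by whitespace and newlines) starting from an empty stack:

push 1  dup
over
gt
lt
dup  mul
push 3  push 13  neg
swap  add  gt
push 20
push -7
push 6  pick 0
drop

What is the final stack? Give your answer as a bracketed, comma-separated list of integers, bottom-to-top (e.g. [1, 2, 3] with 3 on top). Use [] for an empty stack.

Answer: [1, 20, -7, 6]

Derivation:
After 'push 1': [1]
After 'dup': [1, 1]
After 'over': [1, 1, 1]
After 'gt': [1, 0]
After 'lt': [0]
After 'dup': [0, 0]
After 'mul': [0]
After 'push 3': [0, 3]
After 'push 13': [0, 3, 13]
After 'neg': [0, 3, -13]
After 'swap': [0, -13, 3]
After 'add': [0, -10]
After 'gt': [1]
After 'push 20': [1, 20]
After 'push -7': [1, 20, -7]
After 'push 6': [1, 20, -7, 6]
After 'pick 0': [1, 20, -7, 6, 6]
After 'drop': [1, 20, -7, 6]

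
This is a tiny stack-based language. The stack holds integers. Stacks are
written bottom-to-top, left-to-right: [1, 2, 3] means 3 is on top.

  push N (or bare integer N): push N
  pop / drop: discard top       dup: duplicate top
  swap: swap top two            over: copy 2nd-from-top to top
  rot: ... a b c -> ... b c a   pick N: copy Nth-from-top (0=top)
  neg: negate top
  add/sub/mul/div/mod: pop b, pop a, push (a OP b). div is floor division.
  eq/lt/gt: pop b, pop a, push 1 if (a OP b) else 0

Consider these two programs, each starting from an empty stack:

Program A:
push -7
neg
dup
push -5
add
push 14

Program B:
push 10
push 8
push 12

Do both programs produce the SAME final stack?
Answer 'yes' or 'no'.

Answer: no

Derivation:
Program A trace:
  After 'push -7': [-7]
  After 'neg': [7]
  After 'dup': [7, 7]
  After 'push -5': [7, 7, -5]
  After 'add': [7, 2]
  After 'push 14': [7, 2, 14]
Program A final stack: [7, 2, 14]

Program B trace:
  After 'push 10': [10]
  After 'push 8': [10, 8]
  After 'push 12': [10, 8, 12]
Program B final stack: [10, 8, 12]
Same: no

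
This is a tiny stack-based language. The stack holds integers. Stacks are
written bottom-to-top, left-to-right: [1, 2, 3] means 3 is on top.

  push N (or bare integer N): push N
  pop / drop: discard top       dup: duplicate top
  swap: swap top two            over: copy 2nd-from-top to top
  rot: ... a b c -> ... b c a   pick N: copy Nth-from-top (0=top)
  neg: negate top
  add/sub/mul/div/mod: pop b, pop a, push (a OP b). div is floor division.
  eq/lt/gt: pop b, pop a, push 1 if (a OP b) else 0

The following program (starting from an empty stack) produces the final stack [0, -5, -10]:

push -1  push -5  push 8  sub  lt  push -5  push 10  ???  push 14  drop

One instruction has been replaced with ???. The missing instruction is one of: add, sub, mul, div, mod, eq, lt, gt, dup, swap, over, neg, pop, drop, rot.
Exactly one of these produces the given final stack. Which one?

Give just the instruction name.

Answer: neg

Derivation:
Stack before ???: [0, -5, 10]
Stack after ???:  [0, -5, -10]
The instruction that transforms [0, -5, 10] -> [0, -5, -10] is: neg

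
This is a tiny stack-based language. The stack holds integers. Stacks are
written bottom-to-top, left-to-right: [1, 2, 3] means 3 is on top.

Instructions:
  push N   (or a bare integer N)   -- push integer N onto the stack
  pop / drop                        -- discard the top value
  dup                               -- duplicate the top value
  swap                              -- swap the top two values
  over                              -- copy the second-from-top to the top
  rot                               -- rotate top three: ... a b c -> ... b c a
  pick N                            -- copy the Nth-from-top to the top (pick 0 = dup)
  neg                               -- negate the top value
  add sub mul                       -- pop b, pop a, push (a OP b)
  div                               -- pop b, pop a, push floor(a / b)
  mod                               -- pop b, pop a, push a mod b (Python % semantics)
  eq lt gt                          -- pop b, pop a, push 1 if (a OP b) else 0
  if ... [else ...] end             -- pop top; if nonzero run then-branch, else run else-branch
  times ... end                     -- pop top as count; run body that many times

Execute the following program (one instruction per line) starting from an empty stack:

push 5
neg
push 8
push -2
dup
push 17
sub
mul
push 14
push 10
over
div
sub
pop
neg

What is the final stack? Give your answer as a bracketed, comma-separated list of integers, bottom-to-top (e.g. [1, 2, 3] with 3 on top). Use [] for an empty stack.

After 'push 5': [5]
After 'neg': [-5]
After 'push 8': [-5, 8]
After 'push -2': [-5, 8, -2]
After 'dup': [-5, 8, -2, -2]
After 'push 17': [-5, 8, -2, -2, 17]
After 'sub': [-5, 8, -2, -19]
After 'mul': [-5, 8, 38]
After 'push 14': [-5, 8, 38, 14]
After 'push 10': [-5, 8, 38, 14, 10]
After 'over': [-5, 8, 38, 14, 10, 14]
After 'div': [-5, 8, 38, 14, 0]
After 'sub': [-5, 8, 38, 14]
After 'pop': [-5, 8, 38]
After 'neg': [-5, 8, -38]

Answer: [-5, 8, -38]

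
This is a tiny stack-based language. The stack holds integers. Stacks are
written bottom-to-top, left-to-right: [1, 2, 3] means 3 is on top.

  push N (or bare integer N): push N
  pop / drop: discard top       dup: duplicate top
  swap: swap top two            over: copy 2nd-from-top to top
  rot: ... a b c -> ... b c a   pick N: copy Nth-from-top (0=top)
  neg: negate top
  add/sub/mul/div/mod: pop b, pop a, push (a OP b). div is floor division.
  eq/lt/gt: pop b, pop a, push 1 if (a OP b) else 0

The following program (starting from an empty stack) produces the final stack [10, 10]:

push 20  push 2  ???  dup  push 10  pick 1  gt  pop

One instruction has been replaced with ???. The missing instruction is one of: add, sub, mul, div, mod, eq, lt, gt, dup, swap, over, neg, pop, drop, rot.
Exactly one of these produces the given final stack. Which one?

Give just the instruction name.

Answer: div

Derivation:
Stack before ???: [20, 2]
Stack after ???:  [10]
The instruction that transforms [20, 2] -> [10] is: div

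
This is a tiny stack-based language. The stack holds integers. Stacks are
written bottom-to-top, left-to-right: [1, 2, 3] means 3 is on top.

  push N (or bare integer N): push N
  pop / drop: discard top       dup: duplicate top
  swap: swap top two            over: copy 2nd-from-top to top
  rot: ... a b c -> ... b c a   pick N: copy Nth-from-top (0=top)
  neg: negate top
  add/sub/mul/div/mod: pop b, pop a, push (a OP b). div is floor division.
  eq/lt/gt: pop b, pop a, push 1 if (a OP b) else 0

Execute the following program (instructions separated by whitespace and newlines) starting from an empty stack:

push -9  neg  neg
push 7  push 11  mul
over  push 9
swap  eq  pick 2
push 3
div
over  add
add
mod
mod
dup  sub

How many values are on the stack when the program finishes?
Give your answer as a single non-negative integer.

After 'push -9': stack = [-9] (depth 1)
After 'neg': stack = [9] (depth 1)
After 'neg': stack = [-9] (depth 1)
After 'push 7': stack = [-9, 7] (depth 2)
After 'push 11': stack = [-9, 7, 11] (depth 3)
After 'mul': stack = [-9, 77] (depth 2)
After 'over': stack = [-9, 77, -9] (depth 3)
After 'push 9': stack = [-9, 77, -9, 9] (depth 4)
After 'swap': stack = [-9, 77, 9, -9] (depth 4)
After 'eq': stack = [-9, 77, 0] (depth 3)
After 'pick 2': stack = [-9, 77, 0, -9] (depth 4)
After 'push 3': stack = [-9, 77, 0, -9, 3] (depth 5)
After 'div': stack = [-9, 77, 0, -3] (depth 4)
After 'over': stack = [-9, 77, 0, -3, 0] (depth 5)
After 'add': stack = [-9, 77, 0, -3] (depth 4)
After 'add': stack = [-9, 77, -3] (depth 3)
After 'mod': stack = [-9, -1] (depth 2)
After 'mod': stack = [0] (depth 1)
After 'dup': stack = [0, 0] (depth 2)
After 'sub': stack = [0] (depth 1)

Answer: 1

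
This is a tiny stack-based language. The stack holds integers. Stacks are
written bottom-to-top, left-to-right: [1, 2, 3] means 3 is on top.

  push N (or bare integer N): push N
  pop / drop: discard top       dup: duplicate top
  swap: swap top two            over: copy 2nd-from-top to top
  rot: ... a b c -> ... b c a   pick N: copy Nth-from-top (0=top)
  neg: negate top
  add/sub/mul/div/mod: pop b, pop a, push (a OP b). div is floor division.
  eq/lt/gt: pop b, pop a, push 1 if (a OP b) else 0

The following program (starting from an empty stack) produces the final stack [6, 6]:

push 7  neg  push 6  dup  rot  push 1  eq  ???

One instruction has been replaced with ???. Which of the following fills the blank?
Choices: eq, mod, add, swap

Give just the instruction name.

Stack before ???: [6, 6, 0]
Stack after ???:  [6, 6]
Checking each choice:
  eq: produces [6, 0]
  mod: modulo by zero
  add: MATCH
  swap: produces [6, 0, 6]


Answer: add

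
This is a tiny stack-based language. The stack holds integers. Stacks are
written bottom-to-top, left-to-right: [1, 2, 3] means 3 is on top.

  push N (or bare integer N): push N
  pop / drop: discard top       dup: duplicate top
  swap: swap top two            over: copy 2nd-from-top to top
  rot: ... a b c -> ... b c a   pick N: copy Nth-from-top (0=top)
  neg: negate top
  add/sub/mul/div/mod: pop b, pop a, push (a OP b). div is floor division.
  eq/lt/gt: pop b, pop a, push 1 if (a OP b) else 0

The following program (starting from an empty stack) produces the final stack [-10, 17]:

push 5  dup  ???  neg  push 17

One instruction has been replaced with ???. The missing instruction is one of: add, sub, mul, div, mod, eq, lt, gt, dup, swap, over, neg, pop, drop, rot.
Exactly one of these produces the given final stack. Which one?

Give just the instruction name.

Stack before ???: [5, 5]
Stack after ???:  [10]
The instruction that transforms [5, 5] -> [10] is: add

Answer: add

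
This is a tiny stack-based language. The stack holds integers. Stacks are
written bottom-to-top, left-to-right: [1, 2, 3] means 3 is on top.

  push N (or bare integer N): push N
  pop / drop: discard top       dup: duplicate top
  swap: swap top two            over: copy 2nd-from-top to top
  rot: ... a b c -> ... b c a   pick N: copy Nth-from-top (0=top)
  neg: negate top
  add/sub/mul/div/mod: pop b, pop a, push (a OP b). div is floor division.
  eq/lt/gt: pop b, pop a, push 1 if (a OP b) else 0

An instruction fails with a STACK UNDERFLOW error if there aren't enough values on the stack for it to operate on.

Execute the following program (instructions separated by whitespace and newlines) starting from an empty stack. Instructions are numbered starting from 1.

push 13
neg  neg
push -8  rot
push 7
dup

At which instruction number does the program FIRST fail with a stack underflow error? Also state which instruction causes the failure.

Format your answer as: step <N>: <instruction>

Answer: step 5: rot

Derivation:
Step 1 ('push 13'): stack = [13], depth = 1
Step 2 ('neg'): stack = [-13], depth = 1
Step 3 ('neg'): stack = [13], depth = 1
Step 4 ('push -8'): stack = [13, -8], depth = 2
Step 5 ('rot'): needs 3 value(s) but depth is 2 — STACK UNDERFLOW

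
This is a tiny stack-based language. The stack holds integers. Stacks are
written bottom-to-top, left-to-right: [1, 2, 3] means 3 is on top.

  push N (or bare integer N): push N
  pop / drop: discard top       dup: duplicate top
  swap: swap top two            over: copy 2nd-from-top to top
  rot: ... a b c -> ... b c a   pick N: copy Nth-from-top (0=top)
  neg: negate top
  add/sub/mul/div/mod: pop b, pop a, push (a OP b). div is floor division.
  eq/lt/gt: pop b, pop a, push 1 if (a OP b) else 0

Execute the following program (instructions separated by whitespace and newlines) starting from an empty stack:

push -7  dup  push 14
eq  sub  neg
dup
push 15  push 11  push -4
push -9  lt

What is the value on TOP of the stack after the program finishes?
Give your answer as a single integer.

Answer: 0

Derivation:
After 'push -7': [-7]
After 'dup': [-7, -7]
After 'push 14': [-7, -7, 14]
After 'eq': [-7, 0]
After 'sub': [-7]
After 'neg': [7]
After 'dup': [7, 7]
After 'push 15': [7, 7, 15]
After 'push 11': [7, 7, 15, 11]
After 'push -4': [7, 7, 15, 11, -4]
After 'push -9': [7, 7, 15, 11, -4, -9]
After 'lt': [7, 7, 15, 11, 0]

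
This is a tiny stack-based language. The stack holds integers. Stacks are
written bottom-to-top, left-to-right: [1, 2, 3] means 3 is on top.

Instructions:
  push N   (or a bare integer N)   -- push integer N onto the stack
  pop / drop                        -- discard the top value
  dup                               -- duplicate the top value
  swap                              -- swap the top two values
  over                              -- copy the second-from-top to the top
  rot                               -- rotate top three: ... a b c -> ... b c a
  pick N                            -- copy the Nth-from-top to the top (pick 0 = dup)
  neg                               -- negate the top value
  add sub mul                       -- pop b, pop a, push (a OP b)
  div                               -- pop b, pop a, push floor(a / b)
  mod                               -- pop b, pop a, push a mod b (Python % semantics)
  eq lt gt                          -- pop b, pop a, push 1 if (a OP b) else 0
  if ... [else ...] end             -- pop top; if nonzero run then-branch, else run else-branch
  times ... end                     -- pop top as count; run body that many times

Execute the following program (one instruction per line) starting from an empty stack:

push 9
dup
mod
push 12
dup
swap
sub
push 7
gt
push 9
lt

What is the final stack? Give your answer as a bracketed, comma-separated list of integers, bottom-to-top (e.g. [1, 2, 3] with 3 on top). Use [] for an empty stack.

After 'push 9': [9]
After 'dup': [9, 9]
After 'mod': [0]
After 'push 12': [0, 12]
After 'dup': [0, 12, 12]
After 'swap': [0, 12, 12]
After 'sub': [0, 0]
After 'push 7': [0, 0, 7]
After 'gt': [0, 0]
After 'push 9': [0, 0, 9]
After 'lt': [0, 1]

Answer: [0, 1]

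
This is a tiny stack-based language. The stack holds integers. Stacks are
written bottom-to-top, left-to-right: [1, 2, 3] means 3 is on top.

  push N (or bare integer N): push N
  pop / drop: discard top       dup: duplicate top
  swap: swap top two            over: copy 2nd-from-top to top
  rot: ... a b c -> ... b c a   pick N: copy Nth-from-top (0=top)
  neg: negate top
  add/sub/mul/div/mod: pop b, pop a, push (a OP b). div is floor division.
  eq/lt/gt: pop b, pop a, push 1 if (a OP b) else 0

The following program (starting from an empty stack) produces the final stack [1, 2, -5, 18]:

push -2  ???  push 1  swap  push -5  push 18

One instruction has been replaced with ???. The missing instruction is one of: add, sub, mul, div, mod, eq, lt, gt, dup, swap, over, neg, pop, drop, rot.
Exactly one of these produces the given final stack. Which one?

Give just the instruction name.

Answer: neg

Derivation:
Stack before ???: [-2]
Stack after ???:  [2]
The instruction that transforms [-2] -> [2] is: neg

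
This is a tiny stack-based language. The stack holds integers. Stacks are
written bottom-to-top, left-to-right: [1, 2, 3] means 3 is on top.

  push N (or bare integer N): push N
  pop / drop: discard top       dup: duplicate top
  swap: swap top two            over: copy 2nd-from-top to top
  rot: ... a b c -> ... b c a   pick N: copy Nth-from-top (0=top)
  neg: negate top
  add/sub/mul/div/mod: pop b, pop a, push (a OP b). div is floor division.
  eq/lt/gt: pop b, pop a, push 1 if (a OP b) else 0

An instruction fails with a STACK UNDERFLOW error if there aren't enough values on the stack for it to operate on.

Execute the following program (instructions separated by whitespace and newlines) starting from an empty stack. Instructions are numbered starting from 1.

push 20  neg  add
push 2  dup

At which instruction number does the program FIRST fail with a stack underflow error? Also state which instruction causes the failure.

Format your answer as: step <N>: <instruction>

Step 1 ('push 20'): stack = [20], depth = 1
Step 2 ('neg'): stack = [-20], depth = 1
Step 3 ('add'): needs 2 value(s) but depth is 1 — STACK UNDERFLOW

Answer: step 3: add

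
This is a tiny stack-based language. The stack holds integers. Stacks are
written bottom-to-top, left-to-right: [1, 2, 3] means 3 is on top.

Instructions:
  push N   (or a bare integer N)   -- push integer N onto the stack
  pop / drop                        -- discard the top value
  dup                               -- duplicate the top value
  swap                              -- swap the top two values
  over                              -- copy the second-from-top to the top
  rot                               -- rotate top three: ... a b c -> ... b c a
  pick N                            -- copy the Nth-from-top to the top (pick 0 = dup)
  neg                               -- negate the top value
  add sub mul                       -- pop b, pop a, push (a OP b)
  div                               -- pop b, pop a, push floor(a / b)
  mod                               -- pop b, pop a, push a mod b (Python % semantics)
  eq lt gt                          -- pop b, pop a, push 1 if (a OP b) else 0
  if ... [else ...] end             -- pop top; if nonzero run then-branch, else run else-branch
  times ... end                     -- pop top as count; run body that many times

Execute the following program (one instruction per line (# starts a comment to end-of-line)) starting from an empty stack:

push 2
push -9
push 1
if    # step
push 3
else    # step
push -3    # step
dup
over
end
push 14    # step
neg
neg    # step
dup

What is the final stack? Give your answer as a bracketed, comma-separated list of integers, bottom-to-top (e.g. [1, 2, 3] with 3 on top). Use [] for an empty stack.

After 'push 2': [2]
After 'push -9': [2, -9]
After 'push 1': [2, -9, 1]
After 'if': [2, -9]
After 'push 3': [2, -9, 3]
After 'push 14': [2, -9, 3, 14]
After 'neg': [2, -9, 3, -14]
After 'neg': [2, -9, 3, 14]
After 'dup': [2, -9, 3, 14, 14]

Answer: [2, -9, 3, 14, 14]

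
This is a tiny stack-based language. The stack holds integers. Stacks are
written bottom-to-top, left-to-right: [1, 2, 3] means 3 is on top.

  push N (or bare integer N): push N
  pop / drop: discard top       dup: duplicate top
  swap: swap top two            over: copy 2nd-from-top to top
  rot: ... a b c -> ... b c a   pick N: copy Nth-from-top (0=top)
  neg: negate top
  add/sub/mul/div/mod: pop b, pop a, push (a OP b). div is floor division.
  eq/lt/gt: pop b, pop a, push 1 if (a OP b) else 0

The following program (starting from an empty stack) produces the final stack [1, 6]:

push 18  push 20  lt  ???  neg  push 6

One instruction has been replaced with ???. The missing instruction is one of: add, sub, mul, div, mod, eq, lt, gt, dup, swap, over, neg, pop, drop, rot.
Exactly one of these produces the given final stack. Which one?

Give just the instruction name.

Stack before ???: [1]
Stack after ???:  [-1]
The instruction that transforms [1] -> [-1] is: neg

Answer: neg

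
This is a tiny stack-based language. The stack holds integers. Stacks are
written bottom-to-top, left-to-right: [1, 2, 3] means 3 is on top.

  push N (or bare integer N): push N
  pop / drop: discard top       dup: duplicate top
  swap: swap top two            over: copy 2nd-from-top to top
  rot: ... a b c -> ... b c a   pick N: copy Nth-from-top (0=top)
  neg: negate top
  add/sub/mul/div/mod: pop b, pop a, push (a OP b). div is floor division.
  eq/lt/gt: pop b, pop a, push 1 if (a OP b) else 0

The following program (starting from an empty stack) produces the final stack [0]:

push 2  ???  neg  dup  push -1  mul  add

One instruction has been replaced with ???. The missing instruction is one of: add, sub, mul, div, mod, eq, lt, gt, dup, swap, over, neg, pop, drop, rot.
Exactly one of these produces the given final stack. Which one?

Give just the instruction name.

Answer: neg

Derivation:
Stack before ???: [2]
Stack after ???:  [-2]
The instruction that transforms [2] -> [-2] is: neg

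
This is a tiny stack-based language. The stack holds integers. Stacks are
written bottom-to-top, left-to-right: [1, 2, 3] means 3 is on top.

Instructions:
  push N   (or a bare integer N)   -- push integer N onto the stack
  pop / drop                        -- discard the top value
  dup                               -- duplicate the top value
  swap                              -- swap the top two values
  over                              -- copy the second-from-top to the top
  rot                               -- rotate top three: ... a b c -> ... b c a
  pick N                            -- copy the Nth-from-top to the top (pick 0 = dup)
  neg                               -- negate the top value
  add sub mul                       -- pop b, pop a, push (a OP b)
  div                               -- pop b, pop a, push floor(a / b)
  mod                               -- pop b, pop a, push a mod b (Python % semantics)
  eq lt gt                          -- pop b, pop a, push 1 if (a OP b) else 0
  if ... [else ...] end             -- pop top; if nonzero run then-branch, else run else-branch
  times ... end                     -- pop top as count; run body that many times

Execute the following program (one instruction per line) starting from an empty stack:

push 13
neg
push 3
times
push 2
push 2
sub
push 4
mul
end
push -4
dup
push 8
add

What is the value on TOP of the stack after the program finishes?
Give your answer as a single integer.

After 'push 13': [13]
After 'neg': [-13]
After 'push 3': [-13, 3]
After 'times': [-13]
After 'push 2': [-13, 2]
After 'push 2': [-13, 2, 2]
After 'sub': [-13, 0]
After 'push 4': [-13, 0, 4]
After 'mul': [-13, 0]
After 'push 2': [-13, 0, 2]
  ...
After 'mul': [-13, 0, 0]
After 'push 2': [-13, 0, 0, 2]
After 'push 2': [-13, 0, 0, 2, 2]
After 'sub': [-13, 0, 0, 0]
After 'push 4': [-13, 0, 0, 0, 4]
After 'mul': [-13, 0, 0, 0]
After 'push -4': [-13, 0, 0, 0, -4]
After 'dup': [-13, 0, 0, 0, -4, -4]
After 'push 8': [-13, 0, 0, 0, -4, -4, 8]
After 'add': [-13, 0, 0, 0, -4, 4]

Answer: 4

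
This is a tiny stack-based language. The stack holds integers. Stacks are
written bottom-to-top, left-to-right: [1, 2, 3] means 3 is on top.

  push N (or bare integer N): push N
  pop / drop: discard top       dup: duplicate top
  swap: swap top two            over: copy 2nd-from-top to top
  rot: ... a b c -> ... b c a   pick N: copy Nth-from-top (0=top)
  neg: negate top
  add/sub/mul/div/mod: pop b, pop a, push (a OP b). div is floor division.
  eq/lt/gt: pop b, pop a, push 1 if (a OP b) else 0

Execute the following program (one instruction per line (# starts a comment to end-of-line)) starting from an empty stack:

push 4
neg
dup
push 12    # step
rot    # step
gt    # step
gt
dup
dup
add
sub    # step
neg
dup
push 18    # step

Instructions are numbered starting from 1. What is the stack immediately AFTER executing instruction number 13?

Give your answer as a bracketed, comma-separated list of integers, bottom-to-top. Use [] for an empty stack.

Step 1 ('push 4'): [4]
Step 2 ('neg'): [-4]
Step 3 ('dup'): [-4, -4]
Step 4 ('push 12'): [-4, -4, 12]
Step 5 ('rot'): [-4, 12, -4]
Step 6 ('gt'): [-4, 1]
Step 7 ('gt'): [0]
Step 8 ('dup'): [0, 0]
Step 9 ('dup'): [0, 0, 0]
Step 10 ('add'): [0, 0]
Step 11 ('sub'): [0]
Step 12 ('neg'): [0]
Step 13 ('dup'): [0, 0]

Answer: [0, 0]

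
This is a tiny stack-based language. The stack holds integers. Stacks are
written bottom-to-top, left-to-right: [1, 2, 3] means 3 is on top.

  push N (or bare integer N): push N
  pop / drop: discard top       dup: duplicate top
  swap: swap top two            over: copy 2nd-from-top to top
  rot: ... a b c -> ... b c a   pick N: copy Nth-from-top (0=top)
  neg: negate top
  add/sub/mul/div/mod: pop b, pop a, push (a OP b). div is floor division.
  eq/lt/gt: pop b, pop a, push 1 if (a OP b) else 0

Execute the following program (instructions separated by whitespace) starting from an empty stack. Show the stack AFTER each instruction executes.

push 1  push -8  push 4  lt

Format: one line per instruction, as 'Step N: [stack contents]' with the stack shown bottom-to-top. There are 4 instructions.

Step 1: [1]
Step 2: [1, -8]
Step 3: [1, -8, 4]
Step 4: [1, 1]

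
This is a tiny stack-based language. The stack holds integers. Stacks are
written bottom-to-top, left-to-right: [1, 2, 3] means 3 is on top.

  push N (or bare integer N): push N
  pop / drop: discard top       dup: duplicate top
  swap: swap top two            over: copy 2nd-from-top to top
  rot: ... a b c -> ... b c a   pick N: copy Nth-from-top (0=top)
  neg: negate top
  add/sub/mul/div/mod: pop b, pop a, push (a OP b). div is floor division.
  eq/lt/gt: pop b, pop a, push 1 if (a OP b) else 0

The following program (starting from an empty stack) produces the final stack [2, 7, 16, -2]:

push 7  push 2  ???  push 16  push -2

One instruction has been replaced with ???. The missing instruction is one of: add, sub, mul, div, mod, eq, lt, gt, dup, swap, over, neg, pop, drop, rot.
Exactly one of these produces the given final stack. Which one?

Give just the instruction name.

Answer: swap

Derivation:
Stack before ???: [7, 2]
Stack after ???:  [2, 7]
The instruction that transforms [7, 2] -> [2, 7] is: swap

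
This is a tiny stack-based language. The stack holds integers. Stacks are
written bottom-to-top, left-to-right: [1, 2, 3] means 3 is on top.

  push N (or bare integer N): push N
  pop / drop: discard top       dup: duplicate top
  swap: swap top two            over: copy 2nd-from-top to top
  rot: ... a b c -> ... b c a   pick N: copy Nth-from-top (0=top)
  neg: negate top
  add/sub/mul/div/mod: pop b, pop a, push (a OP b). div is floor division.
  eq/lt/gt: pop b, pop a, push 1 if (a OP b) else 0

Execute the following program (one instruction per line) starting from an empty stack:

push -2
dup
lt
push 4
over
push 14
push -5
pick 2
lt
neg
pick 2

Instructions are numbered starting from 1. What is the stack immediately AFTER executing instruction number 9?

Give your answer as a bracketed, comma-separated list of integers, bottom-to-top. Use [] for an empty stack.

Step 1 ('push -2'): [-2]
Step 2 ('dup'): [-2, -2]
Step 3 ('lt'): [0]
Step 4 ('push 4'): [0, 4]
Step 5 ('over'): [0, 4, 0]
Step 6 ('push 14'): [0, 4, 0, 14]
Step 7 ('push -5'): [0, 4, 0, 14, -5]
Step 8 ('pick 2'): [0, 4, 0, 14, -5, 0]
Step 9 ('lt'): [0, 4, 0, 14, 1]

Answer: [0, 4, 0, 14, 1]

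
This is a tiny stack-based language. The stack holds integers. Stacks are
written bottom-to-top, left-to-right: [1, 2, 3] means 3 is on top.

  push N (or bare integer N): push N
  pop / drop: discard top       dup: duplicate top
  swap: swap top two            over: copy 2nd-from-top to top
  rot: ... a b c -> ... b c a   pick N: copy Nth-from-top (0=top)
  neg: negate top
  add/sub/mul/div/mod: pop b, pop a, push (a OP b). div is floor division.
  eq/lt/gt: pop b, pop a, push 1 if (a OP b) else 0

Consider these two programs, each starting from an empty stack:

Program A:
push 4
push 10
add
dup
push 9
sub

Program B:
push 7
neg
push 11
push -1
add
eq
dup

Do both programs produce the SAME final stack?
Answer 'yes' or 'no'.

Program A trace:
  After 'push 4': [4]
  After 'push 10': [4, 10]
  After 'add': [14]
  After 'dup': [14, 14]
  After 'push 9': [14, 14, 9]
  After 'sub': [14, 5]
Program A final stack: [14, 5]

Program B trace:
  After 'push 7': [7]
  After 'neg': [-7]
  After 'push 11': [-7, 11]
  After 'push -1': [-7, 11, -1]
  After 'add': [-7, 10]
  After 'eq': [0]
  After 'dup': [0, 0]
Program B final stack: [0, 0]
Same: no

Answer: no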